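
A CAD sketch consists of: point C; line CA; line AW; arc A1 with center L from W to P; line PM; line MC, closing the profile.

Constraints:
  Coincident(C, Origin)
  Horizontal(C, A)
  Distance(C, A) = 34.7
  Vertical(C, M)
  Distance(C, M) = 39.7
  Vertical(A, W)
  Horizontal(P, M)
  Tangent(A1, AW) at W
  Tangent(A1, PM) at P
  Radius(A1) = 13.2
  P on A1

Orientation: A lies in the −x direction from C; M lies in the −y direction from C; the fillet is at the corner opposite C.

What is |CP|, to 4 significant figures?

45.15

The virtual corner opposite C is at (-34.70, -39.70). The tangent condition forces LW to be normal to AW and A1 meets PM tangentially, so LP is at right angles to PM, with radius 13.2, so the center L sits 13.2 in from both sides at L = (-21.50, -26.50). That places the tangent points at W = (-34.70, -26.50) on AW and P = (-21.50, -39.70) on PM. Then |CP| = |P − C| = 45.15.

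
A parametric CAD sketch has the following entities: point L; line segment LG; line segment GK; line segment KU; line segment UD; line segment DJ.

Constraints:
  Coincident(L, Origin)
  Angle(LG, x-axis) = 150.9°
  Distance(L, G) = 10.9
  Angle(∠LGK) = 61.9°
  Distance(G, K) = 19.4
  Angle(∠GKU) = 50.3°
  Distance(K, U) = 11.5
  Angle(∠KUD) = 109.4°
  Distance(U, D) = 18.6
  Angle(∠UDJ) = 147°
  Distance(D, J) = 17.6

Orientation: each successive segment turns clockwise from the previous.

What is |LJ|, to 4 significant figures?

29.96

L is at the origin; LG runs at 150.9° with length 10.9, so G = (-9.524, 5.301). ∠LGK = 61.9° gives GK at 32.80° from the x-axis; with |GK| = 19.4, K = (6.783, 15.81). ∠GKU = 50.3° gives KU at -96.90° from the x-axis; with |KU| = 11.5, U = (5.401, 4.393). ∠KUD = 109.4° gives UD at -167.5° from the x-axis; with |UD| = 18.6, D = (-12.76, 0.3677). ∠UDJ = 147.0° gives DJ at 159.5° from the x-axis; with |DJ| = 17.6, J = (-29.24, 6.531). Then |LJ| = |J − L| = 29.96.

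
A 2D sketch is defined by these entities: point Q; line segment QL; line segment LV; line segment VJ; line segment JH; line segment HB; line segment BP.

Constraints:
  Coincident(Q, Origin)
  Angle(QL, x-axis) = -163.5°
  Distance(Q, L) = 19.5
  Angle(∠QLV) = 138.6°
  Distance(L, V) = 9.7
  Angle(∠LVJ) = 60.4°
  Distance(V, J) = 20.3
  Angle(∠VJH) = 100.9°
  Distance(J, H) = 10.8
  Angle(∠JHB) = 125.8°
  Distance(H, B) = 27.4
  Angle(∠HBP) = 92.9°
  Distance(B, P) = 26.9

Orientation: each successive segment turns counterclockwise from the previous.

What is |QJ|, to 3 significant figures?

15.1

∠QLV = 138.6° gives LV at -122° from the x-axis; with |LV| = 9.7, V = (-23.9, -13.8). ∠LVJ = 60.4° gives VJ at -2.50° from the x-axis; with |VJ| = 20.3, J = (-3.57, -14.6). Then |QJ| = |J − Q| = 15.1.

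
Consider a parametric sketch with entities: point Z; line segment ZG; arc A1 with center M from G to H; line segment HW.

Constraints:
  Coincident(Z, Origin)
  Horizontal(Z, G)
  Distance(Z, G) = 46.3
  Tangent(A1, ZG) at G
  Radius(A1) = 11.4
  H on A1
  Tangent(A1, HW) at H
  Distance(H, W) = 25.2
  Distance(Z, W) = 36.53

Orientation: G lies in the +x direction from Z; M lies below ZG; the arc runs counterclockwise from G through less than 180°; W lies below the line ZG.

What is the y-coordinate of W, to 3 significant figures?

-27.6

Checks: Z.y = 0.00, G.y = 0.00 ✓; |MH| = 11.40 ✓; ∠(MH, HW) = 90.00° ✓; |HW| = 25.20 ✓; |ZW| = 36.53 ✓.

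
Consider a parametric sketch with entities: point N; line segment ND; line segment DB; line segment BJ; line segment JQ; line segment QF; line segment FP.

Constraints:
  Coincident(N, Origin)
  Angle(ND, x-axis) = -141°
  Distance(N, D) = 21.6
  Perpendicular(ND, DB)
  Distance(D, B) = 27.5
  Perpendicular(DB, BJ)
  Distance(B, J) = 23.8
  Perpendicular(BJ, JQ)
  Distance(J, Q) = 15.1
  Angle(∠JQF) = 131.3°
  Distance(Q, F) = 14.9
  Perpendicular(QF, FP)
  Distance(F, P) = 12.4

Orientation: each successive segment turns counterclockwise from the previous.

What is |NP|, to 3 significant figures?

20.9

∠JQF = 131.3° gives QF at 178° from the x-axis; with |QF| = 14.9, F = (-5.37, -7.65). QF ⟂ FP, so FP runs at -92.3°; with |FP| = 12.4, P = (-5.87, -20.0). Then |NP| = |P − N| = 20.9.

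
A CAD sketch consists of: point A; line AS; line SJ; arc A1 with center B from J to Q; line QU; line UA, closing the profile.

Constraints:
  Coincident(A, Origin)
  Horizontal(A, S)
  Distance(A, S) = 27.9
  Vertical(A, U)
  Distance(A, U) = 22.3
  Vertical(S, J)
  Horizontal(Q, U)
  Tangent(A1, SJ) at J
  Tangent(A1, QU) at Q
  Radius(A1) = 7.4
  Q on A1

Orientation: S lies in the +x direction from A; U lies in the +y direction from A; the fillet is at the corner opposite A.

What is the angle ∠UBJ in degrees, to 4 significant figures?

160.2°

A is at the origin; AS is horizontal with |AS| = 27.9 and S on the +x side, so S = (27.90, 0.000). A and U share the same x with |AU| = 22.3 and U on the +y side, so U = (0.000, 22.30). The virtual corner opposite A is at (27.90, 22.30). A1 meets SJ tangentially, so BJ is at right angles to SJ and the tangent condition forces BQ to be normal to QU, with radius 7.4, so the center B sits 7.4 in from both sides at B = (20.50, 14.90). That places the tangent points at J = (27.90, 14.90) on SJ and Q = (20.50, 22.30) on QU. Then cos ∠UBJ = BU·BJ / (|BU||BJ|), giving 160.2°.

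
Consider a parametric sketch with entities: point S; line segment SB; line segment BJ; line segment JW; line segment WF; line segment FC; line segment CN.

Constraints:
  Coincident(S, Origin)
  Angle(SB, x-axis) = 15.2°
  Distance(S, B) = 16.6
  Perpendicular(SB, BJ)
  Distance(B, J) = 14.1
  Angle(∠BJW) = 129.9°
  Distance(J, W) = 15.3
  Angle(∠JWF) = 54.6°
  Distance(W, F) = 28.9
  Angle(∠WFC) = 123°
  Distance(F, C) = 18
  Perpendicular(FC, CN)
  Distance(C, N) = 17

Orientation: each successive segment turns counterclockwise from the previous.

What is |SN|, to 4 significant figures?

27.33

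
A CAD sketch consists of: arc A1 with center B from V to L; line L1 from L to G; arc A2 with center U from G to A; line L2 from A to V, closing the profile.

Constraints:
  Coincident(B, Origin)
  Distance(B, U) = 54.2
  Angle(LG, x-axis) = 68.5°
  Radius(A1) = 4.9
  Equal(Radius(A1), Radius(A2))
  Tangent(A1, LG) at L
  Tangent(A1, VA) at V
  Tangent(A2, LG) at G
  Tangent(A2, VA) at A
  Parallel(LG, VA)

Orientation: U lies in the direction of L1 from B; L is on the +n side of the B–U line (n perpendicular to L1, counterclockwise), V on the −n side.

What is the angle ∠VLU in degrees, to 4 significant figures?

84.83°

The slot axis is L1's direction at 68.5°, so u = (cos 68.5°, sin 68.5°) = (0.3665, 0.9304) and n = (−sin 68.5°, cos 68.5°) = (-0.9304, 0.3665). B is at the origin and U lies 54.2 along u from B, so U = 54.2·u = (19.86, 50.43). Tangency of A1 to both parallel lines with radius 4.9 puts L and V at B ± 4.9·n: L = (-4.559, 1.796), V = (4.559, -1.796). Then cos ∠VLU = LV·LU / (|LV||LU|), giving 84.83°.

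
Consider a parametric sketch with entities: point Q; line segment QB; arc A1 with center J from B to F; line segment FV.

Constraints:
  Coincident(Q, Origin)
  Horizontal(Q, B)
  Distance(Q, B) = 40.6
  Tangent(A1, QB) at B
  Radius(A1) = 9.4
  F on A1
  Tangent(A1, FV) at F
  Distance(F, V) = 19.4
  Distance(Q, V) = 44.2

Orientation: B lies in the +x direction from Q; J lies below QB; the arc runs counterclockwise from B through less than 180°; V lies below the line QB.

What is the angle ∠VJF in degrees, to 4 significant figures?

64.15°

Q is at the origin; Q and B share the same y with |QB| = 40.6 and B on the +x side, so B = (40.60, 0.000). Since A1 is tangent to QB there, JB ⟂ QB, so J = B + (0, -9.4) = (40.60, -9.400). Since JF ⟂ FV (tangency), |JV| = √(9.4² + 19.4²) = 21.56 regardless of where F sits on A1. So V lies on both circle(Q, 44.2) and circle(J, 21.56); the below-QB intersection is V = (32.89, -29.53). F is the foot of the tangent from V: F = (31.23, -10.20).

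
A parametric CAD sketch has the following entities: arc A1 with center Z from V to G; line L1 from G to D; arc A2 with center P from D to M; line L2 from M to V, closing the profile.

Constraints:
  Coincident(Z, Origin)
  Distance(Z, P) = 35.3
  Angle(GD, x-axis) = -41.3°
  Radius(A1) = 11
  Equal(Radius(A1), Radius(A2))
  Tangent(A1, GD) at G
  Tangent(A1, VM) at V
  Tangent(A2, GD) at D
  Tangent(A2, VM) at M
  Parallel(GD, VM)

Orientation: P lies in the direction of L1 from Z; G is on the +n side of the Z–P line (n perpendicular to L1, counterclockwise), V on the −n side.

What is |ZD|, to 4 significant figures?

36.97

Tangency of A1 to both parallel lines with radius 11.0 puts G and V at Z ± 11.0·n: G = (7.260, 8.264), V = (-7.260, -8.264). Equal radii place D and M the same way about P: D = P + 11.0·n = (33.78, -15.03), M = P − 11.0·n = (19.26, -31.56). Then |ZD| = |D − Z| = 36.97.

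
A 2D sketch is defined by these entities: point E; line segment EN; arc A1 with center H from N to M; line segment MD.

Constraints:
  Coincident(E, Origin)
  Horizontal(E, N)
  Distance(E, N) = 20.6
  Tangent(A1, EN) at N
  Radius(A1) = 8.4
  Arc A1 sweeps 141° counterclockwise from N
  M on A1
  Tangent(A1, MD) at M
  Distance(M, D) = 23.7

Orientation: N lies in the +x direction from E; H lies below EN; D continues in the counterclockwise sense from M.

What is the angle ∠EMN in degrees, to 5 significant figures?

65.231°

E is at the origin; E and N share the same y with |EN| = 20.6 and N on the +x side, so N = (20.600, 0.0000). Tangency of A1 to EN means the radius HN is perpendicular to EN, so H = N + (0, -8.4) = (20.600, -8.4000). On A1, N sits at bearing 90° from H; a 141° counterclockwise sweep puts M at bearing 231°, so M = H + 8.4·(cos 231°, sin 231°) = (15.314, -14.928). Then cos ∠EMN = ME·MN / (|ME||MN|), giving 65.231°.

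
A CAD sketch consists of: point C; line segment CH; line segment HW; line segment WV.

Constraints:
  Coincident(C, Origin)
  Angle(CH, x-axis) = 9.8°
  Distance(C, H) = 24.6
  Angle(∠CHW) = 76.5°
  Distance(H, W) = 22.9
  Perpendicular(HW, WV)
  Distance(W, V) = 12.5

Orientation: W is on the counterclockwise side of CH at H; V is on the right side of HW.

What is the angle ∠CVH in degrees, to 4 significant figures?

36.15°

C is at the origin; CH runs at 9.8° with length 24.6, so H = 24.6·(cos 9.8°, sin 9.8°) = (24.24, 4.187). ∠CHW = 76.5°, so HW runs at 9.8° + (180° − 76.5°) = 113.3° from the x-axis; with |HW| = 22.9, W = H + 22.9·(cos 113.3°, sin 113.3°) = (15.18, 25.22). HW ⟂ WV; with |WV| = 12.5 on the right of HW, V = W + 12.5·(0.9184, 0.3955) = (26.66, 30.16). Then cos ∠CVH = VC·VH / (|VC||VH|), giving 36.15°.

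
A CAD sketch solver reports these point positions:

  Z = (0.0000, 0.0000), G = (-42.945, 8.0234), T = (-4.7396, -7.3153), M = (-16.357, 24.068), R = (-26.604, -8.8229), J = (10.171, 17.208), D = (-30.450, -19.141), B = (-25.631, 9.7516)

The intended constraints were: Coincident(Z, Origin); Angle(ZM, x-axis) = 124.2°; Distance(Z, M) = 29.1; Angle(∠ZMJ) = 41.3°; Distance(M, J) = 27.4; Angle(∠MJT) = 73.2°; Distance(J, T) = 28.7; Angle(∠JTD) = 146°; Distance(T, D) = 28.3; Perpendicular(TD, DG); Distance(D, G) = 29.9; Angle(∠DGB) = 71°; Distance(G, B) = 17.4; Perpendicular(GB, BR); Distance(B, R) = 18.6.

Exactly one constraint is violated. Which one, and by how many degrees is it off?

Perpendicular(GB, BR) — off by 8.70°.

Z = (0.00, 0.00) ✓; ZM at 124.2° ✓; |ZM| = 29.10 ✓; ∠ZMJ = 41.30° ✓; |MJ| = 27.40 ✓; ∠MJT = 73.20° ✓; |JT| = 28.70 ✓; ∠JTD = 146.0° ✓; |TD| = 28.30 ✓; ∠(TD, DG) = 90.00° ✓; |DG| = 29.90 ✓; ∠DGB = 71.00° ✓; |GB| = 17.40 ✓; ∠(GB, BR) = 98.70° ✗; |BR| = 18.60 ✓.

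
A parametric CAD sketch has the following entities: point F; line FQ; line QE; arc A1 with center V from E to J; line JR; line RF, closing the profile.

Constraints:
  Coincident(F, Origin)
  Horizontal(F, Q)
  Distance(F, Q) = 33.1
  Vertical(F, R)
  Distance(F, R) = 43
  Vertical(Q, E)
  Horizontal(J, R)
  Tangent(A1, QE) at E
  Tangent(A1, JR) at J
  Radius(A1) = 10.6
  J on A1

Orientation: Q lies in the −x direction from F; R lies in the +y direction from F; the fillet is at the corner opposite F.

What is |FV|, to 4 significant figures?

39.45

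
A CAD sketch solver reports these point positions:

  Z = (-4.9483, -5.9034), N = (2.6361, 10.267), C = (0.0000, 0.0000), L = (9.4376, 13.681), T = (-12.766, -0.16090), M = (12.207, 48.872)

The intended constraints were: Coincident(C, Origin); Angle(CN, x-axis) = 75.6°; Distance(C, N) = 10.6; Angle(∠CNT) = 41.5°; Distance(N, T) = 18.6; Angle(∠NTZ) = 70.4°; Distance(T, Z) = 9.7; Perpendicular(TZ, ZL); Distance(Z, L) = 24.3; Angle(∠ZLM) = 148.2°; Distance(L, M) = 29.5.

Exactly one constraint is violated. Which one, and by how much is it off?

Distance(L, M) = 29.5 — off by 5.80.

C = (0.00, 0.00) ✓; CN at 75.60° ✓; |CN| = 10.60 ✓; ∠CNT = 41.50° ✓; |NT| = 18.60 ✓; ∠NTZ = 70.40° ✓; |TZ| = 9.700 ✓; ∠(TZ, ZL) = 90.00° ✓; |ZL| = 24.30 ✓; ∠ZLM = 148.2° ✓; |LM| = 35.30 ✗.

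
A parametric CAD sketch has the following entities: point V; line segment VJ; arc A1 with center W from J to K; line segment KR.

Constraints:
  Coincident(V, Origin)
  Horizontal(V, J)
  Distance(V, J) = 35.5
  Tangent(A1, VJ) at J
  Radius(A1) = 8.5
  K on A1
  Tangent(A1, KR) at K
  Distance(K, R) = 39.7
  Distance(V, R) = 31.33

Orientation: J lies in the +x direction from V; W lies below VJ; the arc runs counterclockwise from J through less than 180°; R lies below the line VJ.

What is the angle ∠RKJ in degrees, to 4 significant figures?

156.9°

V is at the origin; V and J share the same y with |VJ| = 35.5 and J on the +x side, so J = (35.50, 0.000). The tangent condition forces WJ to be normal to VJ, so W = J + (0, -8.5) = (35.50, -8.500). Since WK ⟂ KR (tangency), |WR| = √(8.5² + 39.7²) = 40.60 regardless of where K sits on A1. So R lies on both circle(V, 31.33) and circle(W, 40.60); the below-VJ intersection is R = (1.889, -31.27). K is the foot of the tangent from R: K = (29.36, -2.617).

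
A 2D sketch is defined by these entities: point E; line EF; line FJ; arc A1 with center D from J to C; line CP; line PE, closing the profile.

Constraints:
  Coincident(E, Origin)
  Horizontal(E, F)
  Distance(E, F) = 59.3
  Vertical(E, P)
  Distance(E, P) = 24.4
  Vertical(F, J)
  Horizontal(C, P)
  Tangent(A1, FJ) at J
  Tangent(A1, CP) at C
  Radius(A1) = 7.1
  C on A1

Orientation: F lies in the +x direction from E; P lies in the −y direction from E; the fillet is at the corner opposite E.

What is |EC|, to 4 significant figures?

57.62

The virtual corner opposite E is at (59.30, -24.40). Since A1 is tangent to FJ there, DJ ⟂ FJ and tangency of A1 to CP means the radius DC is perpendicular to CP, with radius 7.1, so the center D sits 7.1 in from both sides at D = (52.20, -17.30). That places the tangent points at J = (59.30, -17.30) on FJ and C = (52.20, -24.40) on CP. Then |EC| = |C − E| = 57.62.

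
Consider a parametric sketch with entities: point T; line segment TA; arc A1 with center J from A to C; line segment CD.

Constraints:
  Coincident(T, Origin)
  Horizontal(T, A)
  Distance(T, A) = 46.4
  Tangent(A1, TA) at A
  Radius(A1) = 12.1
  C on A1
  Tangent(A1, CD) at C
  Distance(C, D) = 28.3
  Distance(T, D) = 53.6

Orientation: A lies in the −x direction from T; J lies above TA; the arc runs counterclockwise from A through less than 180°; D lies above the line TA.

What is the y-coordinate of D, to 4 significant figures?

40.66

Checks: T = (0.00, 0.00) ✓; |TA| = 46.40 ✓; |JC| = 12.10 ✓; ∠(JC, CD) = 90.00° ✓; |CD| = 28.30 ✓; |TD| = 53.60 ✓.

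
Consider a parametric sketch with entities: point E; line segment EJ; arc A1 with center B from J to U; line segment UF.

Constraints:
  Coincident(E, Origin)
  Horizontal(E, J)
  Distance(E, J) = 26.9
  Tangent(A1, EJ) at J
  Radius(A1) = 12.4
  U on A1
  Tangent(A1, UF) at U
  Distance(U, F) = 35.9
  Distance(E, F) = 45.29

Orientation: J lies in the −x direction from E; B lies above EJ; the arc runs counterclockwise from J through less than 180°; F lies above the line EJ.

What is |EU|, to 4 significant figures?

17.70

E is at the origin; EJ is horizontal with |EJ| = 26.9 and J on the −x side, so J = (-26.90, 0.000). Since A1 is tangent to EJ there, BJ ⟂ EJ, so B = J + (0, 12.4) = (-26.90, 12.40). Since BU ⟂ UF (tangency), |BF| = √(12.4² + 35.9²) = 37.98 regardless of where U sits on A1. So F lies on both circle(E, 45.29) and circle(B, 37.98); the above-EJ intersection is F = (-6.994, 44.75). U is the foot of the tangent from F: U = (-14.80, 9.705).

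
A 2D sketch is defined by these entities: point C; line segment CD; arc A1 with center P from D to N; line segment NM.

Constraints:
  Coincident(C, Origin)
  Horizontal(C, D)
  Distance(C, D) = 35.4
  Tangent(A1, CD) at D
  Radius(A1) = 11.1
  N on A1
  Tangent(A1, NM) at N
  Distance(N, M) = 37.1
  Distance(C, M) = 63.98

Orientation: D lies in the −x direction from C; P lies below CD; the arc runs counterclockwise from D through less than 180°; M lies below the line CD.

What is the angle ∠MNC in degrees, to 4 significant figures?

96.48°

C is at the origin; C and D share the same y with |CD| = 35.4 and D on the −x side, so D = (-35.40, 0.000). A1 meets CD tangentially, so PD is at right angles to CD, so P = D + (0, -11.1) = (-35.40, -11.10). Since PN ⟂ NM (tangency), |PM| = √(11.1² + 37.1²) = 38.72 regardless of where N sits on A1. So M lies on both circle(C, 63.98) and circle(P, 38.72); the below-CD intersection is M = (-40.56, -49.48). N is the foot of the tangent from M: N = (-46.36, -12.84).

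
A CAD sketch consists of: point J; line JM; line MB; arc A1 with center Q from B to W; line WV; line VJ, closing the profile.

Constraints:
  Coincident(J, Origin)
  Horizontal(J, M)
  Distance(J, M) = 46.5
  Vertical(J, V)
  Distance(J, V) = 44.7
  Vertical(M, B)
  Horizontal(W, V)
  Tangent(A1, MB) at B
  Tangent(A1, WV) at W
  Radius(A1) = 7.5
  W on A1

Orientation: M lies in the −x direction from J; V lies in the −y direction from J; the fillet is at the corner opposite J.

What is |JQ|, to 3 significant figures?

53.9

J and V share the same x with |JV| = 44.7 and V on the −y side, so V = (0.00, -44.7). The virtual corner opposite J is at (-46.5, -44.7). Tangency of A1 to MB means the radius QB is perpendicular to MB and since A1 is tangent to WV there, QW ⟂ WV, with radius 7.5, so the center Q sits 7.5 in from both sides at Q = (-39.0, -37.2). Then |JQ| = |Q − J| = 53.9.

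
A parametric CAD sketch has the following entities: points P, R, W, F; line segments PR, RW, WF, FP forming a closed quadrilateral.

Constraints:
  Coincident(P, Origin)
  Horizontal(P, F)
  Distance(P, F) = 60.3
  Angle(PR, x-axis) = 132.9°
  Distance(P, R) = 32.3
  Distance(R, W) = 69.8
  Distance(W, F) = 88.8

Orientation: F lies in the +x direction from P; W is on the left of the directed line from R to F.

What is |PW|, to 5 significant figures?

81.788

Checks: |RW| = 69.80 ✓; |WF| = 88.80 ✓.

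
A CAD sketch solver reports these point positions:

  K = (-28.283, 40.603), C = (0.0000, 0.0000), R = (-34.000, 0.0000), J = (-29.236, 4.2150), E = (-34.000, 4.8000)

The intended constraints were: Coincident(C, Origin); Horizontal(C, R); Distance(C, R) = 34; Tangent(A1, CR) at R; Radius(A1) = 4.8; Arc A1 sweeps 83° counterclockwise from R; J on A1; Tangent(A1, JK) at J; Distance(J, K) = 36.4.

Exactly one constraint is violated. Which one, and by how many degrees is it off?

Tangent(A1, JK) at J — off by 5.50°.

C = (0.00, 0.00) ✓; C.y = 0.00, R.y = 0.00 ✓; |CR| = 34.00 ✓; ∠(ER, RC) = 90.00° ✓; |ER| = 4.800 ✓; bearing(E→J) − bearing(E→R) = 83.00° ✓; |EJ| = 4.800 ✓; ∠(EJ, JK) = 84.50° ✗; |JK| = 36.40 ✓.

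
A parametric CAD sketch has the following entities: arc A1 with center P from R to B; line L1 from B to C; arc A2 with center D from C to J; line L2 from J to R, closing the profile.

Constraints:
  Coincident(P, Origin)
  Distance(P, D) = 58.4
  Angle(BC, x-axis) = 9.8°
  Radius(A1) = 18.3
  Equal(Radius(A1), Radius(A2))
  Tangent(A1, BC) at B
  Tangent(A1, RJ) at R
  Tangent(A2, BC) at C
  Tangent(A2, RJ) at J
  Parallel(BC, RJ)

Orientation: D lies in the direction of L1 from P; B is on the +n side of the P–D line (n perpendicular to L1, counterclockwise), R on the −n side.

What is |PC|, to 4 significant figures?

61.20

Tangency of A1 to both parallel lines with radius 18.3 puts B and R at P ± 18.3·n: B = (-3.115, 18.03), R = (3.115, -18.03). Equal radii place C and J the same way about D: C = D + 18.3·n = (54.43, 27.97), J = D − 18.3·n = (60.66, -8.093). Then |PC| = |C − P| = 61.20.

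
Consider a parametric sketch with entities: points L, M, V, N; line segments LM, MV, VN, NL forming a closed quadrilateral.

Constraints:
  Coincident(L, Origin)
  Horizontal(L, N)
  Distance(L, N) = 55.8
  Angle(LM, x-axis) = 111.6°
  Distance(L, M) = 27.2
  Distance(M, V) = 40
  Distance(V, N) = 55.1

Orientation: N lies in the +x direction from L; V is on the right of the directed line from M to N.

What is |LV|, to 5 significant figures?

12.987

Checks: |MV| = 40.00 ✓; |VN| = 55.10 ✓.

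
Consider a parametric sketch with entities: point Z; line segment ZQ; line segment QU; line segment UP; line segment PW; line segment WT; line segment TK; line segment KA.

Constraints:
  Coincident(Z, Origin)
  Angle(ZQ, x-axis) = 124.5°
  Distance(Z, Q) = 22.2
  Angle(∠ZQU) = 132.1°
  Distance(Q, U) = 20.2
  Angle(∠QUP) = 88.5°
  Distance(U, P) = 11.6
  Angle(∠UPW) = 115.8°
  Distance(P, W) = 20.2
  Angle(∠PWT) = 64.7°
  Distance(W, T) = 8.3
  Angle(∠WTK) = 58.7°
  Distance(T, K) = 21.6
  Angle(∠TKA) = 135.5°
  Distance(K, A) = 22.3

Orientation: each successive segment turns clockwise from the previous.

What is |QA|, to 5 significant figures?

51.349

∠WTK = 58.7° gives TK at 44.300° from the x-axis; with |TK| = 21.6, K = (14.557, 32.277). ∠TKA = 135.5° gives KA at -0.20000° from the x-axis; with |KA| = 22.3, A = (36.856, 32.199). Then |QA| = |A − Q| = 51.349.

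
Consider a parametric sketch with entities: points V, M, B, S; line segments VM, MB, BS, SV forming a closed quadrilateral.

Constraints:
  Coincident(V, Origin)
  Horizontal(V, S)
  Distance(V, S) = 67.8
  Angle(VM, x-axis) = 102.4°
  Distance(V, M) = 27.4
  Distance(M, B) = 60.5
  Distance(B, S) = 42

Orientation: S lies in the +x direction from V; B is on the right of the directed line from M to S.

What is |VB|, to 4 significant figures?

37.70

V is at the origin; V and S share the same y with |VS| = 67.8 and S in +x, so S = (67.8, 0). VM runs at 102.4° with |VM| = 27.4, so M = (-5.884, 26.76). B is determined by |MB| = 60.5 and |BS| = 42.0 together: it lies at the intersection of circle(M, 60.5) and circle(S, 42.0). With |MS| = 78.39, the foot of the radical line on MS is 51.29 from M and the perpendicular offset is √(60.5² − 51.29²) = 32.09. Taking the right-of-MS solution: B = (31.37, -20.91).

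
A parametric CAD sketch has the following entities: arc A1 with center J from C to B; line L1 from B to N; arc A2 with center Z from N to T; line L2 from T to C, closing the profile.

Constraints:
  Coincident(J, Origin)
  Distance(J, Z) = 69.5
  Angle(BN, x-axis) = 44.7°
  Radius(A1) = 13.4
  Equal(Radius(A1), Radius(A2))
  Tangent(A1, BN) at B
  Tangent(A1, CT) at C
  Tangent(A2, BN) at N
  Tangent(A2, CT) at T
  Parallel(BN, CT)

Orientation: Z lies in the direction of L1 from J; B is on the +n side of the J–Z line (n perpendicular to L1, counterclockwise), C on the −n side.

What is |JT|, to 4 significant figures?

70.78

The slot axis is L1's direction at 44.7°, so u = (cos 44.7°, sin 44.7°) = (0.7108, 0.7034) and n = (−sin 44.7°, cos 44.7°) = (-0.7034, 0.7108). J is at the origin and Z lies 69.5 along u from J, so Z = 69.5·u = (49.40, 48.89). Tangency of A1 to both parallel lines with radius 13.4 puts B and C at J ± 13.4·n: B = (-9.425, 9.525), C = (9.425, -9.525). Equal radii place N and T the same way about Z: N = Z + 13.4·n = (39.98, 58.41), T = Z − 13.4·n = (58.83, 39.36). Then |JT| = |T − J| = 70.78.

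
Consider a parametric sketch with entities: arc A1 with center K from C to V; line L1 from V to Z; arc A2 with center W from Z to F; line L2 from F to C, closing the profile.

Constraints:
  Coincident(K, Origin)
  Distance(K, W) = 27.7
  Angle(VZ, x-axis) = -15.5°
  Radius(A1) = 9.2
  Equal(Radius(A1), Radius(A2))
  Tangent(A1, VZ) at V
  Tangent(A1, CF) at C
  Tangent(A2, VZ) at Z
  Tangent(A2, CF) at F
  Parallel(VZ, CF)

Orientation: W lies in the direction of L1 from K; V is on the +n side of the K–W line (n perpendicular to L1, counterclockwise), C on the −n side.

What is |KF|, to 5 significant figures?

29.188

Tangency of A1 to both parallel lines with radius 9.2 puts V and C at K ± 9.2·n: V = (2.4586, 8.8654), C = (-2.4586, -8.8654). Equal radii place Z and F the same way about W: Z = W + 9.2·n = (29.151, 1.4629), F = W − 9.2·n = (24.234, -16.268). Then |KF| = |F − K| = 29.188.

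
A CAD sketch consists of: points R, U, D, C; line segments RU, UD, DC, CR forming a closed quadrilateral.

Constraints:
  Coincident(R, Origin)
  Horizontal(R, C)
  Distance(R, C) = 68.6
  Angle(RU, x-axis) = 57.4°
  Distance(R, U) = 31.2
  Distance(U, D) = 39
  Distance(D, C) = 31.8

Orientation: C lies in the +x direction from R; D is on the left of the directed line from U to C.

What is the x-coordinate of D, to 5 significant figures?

55.710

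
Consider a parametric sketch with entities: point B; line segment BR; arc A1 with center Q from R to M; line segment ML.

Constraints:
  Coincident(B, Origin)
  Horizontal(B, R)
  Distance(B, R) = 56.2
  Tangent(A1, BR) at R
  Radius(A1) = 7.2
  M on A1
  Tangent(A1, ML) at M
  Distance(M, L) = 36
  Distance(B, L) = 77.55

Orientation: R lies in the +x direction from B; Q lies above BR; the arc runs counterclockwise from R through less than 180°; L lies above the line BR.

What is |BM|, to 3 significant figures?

63.8

Checks: |QM| = 7.200 ✓; ∠(QM, ML) = 90.00° ✓; |ML| = 36.00 ✓; |BL| = 77.55 ✓.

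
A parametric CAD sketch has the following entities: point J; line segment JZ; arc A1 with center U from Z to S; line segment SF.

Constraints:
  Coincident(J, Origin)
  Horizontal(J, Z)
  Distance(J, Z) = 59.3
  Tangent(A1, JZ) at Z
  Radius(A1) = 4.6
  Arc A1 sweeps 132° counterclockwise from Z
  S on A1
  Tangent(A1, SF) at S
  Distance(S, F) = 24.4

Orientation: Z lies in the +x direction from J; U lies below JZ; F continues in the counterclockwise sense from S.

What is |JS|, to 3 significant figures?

56.4

J is at the origin; J and Z share the same y with |JZ| = 59.3 and Z on the +x side, so Z = (59.3, 0.00). A1 meets JZ tangentially, so UZ is at right angles to JZ, so U = Z + (0, -4.6) = (59.3, -4.60). On A1, Z sits at bearing 90° from U; a 132° counterclockwise sweep puts S at bearing 222°, so S = U + 4.6·(cos 222°, sin 222°) = (55.9, -7.68). Then |JS| = |S − J| = 56.4.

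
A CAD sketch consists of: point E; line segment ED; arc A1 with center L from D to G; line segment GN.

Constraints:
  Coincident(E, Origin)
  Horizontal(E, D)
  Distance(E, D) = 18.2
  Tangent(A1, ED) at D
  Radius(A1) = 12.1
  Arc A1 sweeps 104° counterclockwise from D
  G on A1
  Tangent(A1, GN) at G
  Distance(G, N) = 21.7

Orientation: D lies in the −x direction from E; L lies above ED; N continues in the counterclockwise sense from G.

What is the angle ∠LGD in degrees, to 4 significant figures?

38.00°

E is at the origin; ED is horizontal with |ED| = 18.2 and D on the −x side, so D = (-18.20, 0.000). The tangent condition forces LD to be normal to ED, so L = D + (0, 12.1) = (-18.20, 12.10). On A1, D sits at bearing -90° from L; a 104° counterclockwise sweep puts G at bearing 14°, so G = L + 12.1·(cos 14°, sin 14°) = (-6.459, 15.03). Then cos ∠LGD = GL·GD / (|GL||GD|), giving 38.00°.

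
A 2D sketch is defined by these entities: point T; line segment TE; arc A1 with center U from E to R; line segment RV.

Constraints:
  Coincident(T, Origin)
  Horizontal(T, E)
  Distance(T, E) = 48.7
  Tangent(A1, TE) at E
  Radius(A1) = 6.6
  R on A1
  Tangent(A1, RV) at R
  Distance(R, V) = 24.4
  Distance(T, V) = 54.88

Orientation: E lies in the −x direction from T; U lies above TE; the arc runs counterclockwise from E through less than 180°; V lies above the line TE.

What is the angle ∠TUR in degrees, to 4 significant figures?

14.16°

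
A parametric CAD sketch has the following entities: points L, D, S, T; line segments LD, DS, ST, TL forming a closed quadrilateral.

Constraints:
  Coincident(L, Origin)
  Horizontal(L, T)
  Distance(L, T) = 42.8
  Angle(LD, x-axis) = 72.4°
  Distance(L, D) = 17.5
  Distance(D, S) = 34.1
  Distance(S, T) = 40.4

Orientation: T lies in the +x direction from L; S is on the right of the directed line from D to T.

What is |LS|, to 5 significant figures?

18.522

Checks: |DS| = 34.10 ✓; |ST| = 40.40 ✓.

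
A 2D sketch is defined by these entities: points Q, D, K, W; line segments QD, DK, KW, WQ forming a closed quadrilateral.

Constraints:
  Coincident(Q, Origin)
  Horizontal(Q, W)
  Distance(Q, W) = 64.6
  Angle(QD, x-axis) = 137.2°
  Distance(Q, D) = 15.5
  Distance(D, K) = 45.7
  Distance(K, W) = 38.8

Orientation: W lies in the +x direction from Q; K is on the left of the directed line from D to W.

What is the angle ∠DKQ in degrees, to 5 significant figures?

19.292°

Q is at the origin; Q and W share the same y with |QW| = 64.6 and W in +x, so W = (64.6, 0). QD runs at 137.2° with |QD| = 15.5, so D = (-11.373, 10.531). K is determined by |DK| = 45.7 and |KW| = 38.8 together: it lies at the intersection of circle(D, 45.7) and circle(W, 38.8). With |DW| = 76.699, the foot of the radical line on DW is 42.151 from D and the perpendicular offset is √(45.7² − 42.151²) = 17.659. Taking the left-of-DW solution: K = (32.803, 22.235).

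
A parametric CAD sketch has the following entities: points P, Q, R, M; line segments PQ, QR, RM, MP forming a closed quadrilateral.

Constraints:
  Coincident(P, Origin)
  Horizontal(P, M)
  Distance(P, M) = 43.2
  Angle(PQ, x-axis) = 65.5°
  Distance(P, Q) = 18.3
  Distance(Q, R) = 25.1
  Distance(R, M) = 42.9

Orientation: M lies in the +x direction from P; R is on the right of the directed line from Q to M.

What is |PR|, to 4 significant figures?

7.622

Checks: |QR| = 25.10 ✓; |RM| = 42.90 ✓.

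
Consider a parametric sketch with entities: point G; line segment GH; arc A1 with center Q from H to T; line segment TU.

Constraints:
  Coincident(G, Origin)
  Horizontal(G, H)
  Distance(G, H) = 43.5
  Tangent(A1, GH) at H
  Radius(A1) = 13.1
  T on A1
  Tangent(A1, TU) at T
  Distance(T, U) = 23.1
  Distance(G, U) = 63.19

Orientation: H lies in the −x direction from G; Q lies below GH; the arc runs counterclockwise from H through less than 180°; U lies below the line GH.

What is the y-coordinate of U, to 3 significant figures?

-38.9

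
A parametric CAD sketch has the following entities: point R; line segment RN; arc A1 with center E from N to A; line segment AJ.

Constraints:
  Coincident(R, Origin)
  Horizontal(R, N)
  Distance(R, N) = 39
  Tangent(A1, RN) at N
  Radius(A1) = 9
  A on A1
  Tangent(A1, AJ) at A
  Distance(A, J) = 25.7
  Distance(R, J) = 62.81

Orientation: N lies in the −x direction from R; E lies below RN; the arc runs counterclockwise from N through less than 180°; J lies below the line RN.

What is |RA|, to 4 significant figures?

48.16

Checks: ∠(EN, NR) = 90.00° ✓; |EN| = 9.000 ✓; |EA| = 9.000 ✓; ∠(EA, AJ) = 90.00° ✓; |AJ| = 25.70 ✓; |RJ| = 62.81 ✓.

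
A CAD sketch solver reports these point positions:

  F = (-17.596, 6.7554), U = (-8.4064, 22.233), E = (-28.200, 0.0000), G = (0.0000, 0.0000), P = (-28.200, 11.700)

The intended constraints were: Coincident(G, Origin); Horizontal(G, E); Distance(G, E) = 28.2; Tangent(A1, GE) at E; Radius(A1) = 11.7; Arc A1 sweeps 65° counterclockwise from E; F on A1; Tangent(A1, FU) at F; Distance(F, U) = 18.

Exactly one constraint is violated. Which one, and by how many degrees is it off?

Tangent(A1, FU) at F — off by 5.70°.

G = (0.00, 0.00) ✓; G.y = 0.00, E.y = 0.00 ✓; |GE| = 28.20 ✓; ∠(PE, EG) = 90.00° ✓; |PE| = 11.70 ✓; bearing(P→F) − bearing(P→E) = 65.00° ✓; |PF| = 11.70 ✓; ∠(PF, FU) = 95.70° ✗; |FU| = 18.00 ✓.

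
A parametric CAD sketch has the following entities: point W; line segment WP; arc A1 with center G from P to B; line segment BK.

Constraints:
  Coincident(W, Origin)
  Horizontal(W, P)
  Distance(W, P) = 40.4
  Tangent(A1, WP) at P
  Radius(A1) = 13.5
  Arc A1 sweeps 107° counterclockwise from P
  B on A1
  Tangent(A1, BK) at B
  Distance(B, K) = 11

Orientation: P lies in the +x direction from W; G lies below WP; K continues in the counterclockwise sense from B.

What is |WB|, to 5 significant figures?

32.559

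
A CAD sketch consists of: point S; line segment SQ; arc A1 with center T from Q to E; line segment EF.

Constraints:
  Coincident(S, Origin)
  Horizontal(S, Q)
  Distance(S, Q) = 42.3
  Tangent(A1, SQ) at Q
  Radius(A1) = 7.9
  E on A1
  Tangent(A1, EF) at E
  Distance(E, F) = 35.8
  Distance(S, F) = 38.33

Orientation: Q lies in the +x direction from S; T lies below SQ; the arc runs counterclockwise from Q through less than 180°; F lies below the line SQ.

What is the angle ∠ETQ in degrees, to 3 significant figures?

58.7°

S is at the origin; S and Q share the same y with |SQ| = 42.3 and Q on the +x side, so Q = (42.3, 0.00). The tangent condition forces TQ to be normal to SQ, so T = Q + (0, -7.9) = (42.3, -7.90). Since TE ⟂ EF (tangency), |TF| = √(7.9² + 35.8²) = 36.7 regardless of where E sits on A1. So F lies on both circle(S, 38.33) and circle(T, 36.7); the below-SQ intersection is F = (16.9, -34.4). E is the foot of the tangent from F: E = (35.6, -3.79).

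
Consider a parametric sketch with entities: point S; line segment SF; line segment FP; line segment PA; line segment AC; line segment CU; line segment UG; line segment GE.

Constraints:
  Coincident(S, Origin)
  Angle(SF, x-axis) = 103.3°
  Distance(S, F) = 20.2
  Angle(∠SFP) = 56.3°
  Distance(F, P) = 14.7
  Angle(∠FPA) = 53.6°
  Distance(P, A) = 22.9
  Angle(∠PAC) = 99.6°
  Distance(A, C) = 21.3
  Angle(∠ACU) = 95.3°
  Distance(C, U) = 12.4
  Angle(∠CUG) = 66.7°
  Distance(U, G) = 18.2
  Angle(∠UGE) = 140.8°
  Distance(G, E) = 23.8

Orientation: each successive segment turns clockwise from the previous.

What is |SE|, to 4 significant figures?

19.29

∠CUG = 66.7° gives UG at -65.20° from the x-axis; with |UG| = 18.2, G = (-8.588, 10.33). ∠UGE = 140.8° gives GE at -104.4° from the x-axis; with |GE| = 23.8, E = (-14.51, -12.72). Then |SE| = |E − S| = 19.29.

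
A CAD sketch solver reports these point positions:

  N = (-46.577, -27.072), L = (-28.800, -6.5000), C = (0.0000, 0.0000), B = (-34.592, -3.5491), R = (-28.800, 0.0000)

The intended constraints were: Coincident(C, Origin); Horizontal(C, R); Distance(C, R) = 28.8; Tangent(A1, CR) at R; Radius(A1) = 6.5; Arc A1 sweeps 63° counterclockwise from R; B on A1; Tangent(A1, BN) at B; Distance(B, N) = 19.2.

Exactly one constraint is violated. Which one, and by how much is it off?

Distance(B, N) = 19.2 — off by 7.20.

C = (0.00, 0.00) ✓; C.y = 0.00, R.y = 0.00 ✓; |CR| = 28.80 ✓; ∠(LR, RC) = 90.00° ✓; |LR| = 6.500 ✓; bearing(L→B) − bearing(L→R) = 63.00° ✓; |LB| = 6.500 ✓; ∠(LB, BN) = 90.00° ✓; |BN| = 26.40 ✗.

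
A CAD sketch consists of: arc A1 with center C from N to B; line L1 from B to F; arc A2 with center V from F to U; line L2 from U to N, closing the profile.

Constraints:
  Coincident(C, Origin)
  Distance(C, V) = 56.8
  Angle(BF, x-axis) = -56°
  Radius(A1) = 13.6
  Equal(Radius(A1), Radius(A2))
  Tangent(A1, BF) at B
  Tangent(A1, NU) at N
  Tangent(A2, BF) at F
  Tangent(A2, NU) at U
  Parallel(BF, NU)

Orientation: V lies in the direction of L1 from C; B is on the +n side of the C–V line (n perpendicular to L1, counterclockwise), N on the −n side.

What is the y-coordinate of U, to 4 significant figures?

-54.69

The slot axis is L1's direction at -56.0°, so u = (cos -56.0°, sin -56.0°) = (0.5592, -0.8290) and n = (−sin -56.0°, cos -56.0°) = (0.8290, 0.5592). C is at the origin and V lies 56.8 along u from C, so V = 56.8·u = (31.76, -47.09). Tangency of A1 to both parallel lines with radius 13.6 puts B and N at C ± 13.6·n: B = (11.27, 7.605), N = (-11.27, -7.605). Equal radii place F and U the same way about V: F = V + 13.6·n = (43.04, -39.48), U = V − 13.6·n = (20.49, -54.69). So U.y = -54.69.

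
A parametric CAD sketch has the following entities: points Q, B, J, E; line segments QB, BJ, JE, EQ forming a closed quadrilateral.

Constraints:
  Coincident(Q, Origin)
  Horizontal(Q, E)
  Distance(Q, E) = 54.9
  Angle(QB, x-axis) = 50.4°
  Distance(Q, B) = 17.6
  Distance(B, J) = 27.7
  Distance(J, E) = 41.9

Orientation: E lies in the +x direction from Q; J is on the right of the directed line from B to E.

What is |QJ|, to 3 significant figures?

20.7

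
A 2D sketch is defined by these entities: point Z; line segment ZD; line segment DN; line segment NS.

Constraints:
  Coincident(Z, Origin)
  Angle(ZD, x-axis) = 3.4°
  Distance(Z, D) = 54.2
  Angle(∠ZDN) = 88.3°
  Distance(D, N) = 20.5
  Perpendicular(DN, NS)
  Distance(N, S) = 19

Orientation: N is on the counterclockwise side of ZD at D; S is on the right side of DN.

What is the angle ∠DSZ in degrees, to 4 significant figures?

32.70°

Z is at the origin; ZD runs at 3.4° with length 54.2, so D = 54.2·(cos 3.4°, sin 3.4°) = (54.10, 3.214). ∠ZDN = 88.3°, so DN runs at 3.4° + (180° − 88.3°) = 95.10° from the x-axis; with |DN| = 20.5, N = D + 20.5·(cos 95.10°, sin 95.10°) = (52.28, 23.63). The perpendicularity gives NS at right angles to DN; with |NS| = 19.0 on the right of DN, S = N + 19.0·(0.9960, 0.08889) = (71.21, 25.32). Then cos ∠DSZ = SD·SZ / (|SD||SZ|), giving 32.70°.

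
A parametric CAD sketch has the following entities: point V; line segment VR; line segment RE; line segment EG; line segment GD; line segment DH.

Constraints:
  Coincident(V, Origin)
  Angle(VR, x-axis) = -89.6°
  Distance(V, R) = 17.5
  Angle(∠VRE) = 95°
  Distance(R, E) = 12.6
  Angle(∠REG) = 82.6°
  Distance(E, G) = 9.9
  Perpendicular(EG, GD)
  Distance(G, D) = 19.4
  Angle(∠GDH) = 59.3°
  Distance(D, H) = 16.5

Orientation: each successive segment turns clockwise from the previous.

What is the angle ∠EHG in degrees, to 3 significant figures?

30.9°

EG is perpendicular to GD, so GD runs at -2.00°; with |GD| = 19.4, D = (7.31, -9.47). ∠GDH = 59.3° gives DH at -123° from the x-axis; with |DH| = 16.5, H = (-1.60, -23.4). Then cos ∠EHG = HE·HG / (|HE||HG|), giving 30.9°.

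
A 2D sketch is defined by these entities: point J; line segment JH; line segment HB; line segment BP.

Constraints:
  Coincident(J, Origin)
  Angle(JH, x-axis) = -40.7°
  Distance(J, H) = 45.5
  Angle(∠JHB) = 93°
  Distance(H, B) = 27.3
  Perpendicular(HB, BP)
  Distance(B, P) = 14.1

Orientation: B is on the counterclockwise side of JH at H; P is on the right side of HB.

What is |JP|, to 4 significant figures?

66.53

∠JHB = 93.0°, so HB runs at -40.7° + (180° − 93.0°) = 46.30° from the x-axis; with |HB| = 27.3, B = H + 27.3·(cos 46.30°, sin 46.30°) = (53.36, -9.933). The perpendicularity gives BP at right angles to HB; with |BP| = 14.1 on the right of HB, P = B + 14.1·(0.7230, -0.6909) = (63.55, -19.67). Then |JP| = |P − J| = 66.53.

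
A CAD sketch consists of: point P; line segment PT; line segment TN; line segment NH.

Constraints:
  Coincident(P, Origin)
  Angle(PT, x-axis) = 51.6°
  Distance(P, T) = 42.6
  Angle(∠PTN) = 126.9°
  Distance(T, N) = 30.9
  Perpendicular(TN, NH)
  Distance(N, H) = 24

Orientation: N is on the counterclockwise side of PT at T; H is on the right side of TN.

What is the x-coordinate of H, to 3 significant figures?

41.8

P is at the origin; PT runs at 51.6° with length 42.6, so T = 42.6·(cos 51.6°, sin 51.6°) = (26.5, 33.4). ∠PTN = 126.9°, so TN runs at 51.6° + (180° − 126.9°) = 105° from the x-axis; with |TN| = 30.9, N = T + 30.9·(cos 105°, sin 105°) = (18.6, 63.3). TN ⟂ NH; with |NH| = 24.0 on the right of TN, H = N + 24.0·(0.967, 0.254) = (41.8, 69.4). So H.x = 41.8.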